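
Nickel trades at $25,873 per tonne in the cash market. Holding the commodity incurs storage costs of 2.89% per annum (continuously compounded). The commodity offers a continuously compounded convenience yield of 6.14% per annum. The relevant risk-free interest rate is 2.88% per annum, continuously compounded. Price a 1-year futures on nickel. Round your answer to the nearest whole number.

Net carry = r + u − y = 0.0288 + 0.0289 − 0.0614 = -0.0037
F = S·e^((r+u−y)T) = 25873 · e^(-0.0037 × 1) = 25873 · e^-0.003700
= 25873 × 0.996307 = $25,777 per tonne

$25,777 per tonne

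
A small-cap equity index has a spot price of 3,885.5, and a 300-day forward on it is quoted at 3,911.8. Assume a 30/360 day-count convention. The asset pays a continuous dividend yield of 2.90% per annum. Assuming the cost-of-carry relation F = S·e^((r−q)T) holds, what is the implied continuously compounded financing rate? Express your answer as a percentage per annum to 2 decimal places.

3.71%

From F = S·e^((r−q)T): (r − q) = ln(F/S)/T
ln(3911.8/3885.5) = ln(1.006769) = 0.006746
(r − q) = 0.006746 / (300/360) = 0.008095
r = ln(F/S)/T + q = 0.008095 + 0.0290 = 0.037095
r = 3.71%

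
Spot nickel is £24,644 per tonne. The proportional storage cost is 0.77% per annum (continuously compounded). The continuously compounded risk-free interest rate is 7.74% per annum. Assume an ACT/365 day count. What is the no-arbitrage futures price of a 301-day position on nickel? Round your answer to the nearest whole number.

£26,436 per tonne

Net carry = r + u − y = 0.0774 + 0.0077 − 0.0000 = 0.0851
F = S·e^((r+u−y)T) = 24644 · e^(0.0851 × 301/365) = 24644 · e^0.070178
= 24644 × 1.072699 = £26,436 per tonne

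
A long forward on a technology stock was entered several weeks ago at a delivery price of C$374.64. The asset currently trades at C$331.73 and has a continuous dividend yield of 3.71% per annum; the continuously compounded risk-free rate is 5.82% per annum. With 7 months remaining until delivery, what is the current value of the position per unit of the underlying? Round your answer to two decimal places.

-C$37.51

Current fair forward for the remaining 7 months: F = S·e^((r − q)·T), (r − q) = 0.0582 − 0.0371 = 0.0211
F = 331.73 · e^(0.0211 × 7/12) = 331.73 × 1.012384 = 335.8381
Value of long forward = (F − K)·e^(−rT) = (335.8381 − 374.64) · e^(−0.0582·7/12)
= -38.8019 × 0.966620 = -37.51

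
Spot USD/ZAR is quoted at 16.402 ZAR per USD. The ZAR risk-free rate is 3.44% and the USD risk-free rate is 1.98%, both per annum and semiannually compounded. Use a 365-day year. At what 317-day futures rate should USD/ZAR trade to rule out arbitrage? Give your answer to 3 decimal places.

By covered interest parity, F = S · (1+r_ZAR/2)^(2T) / (1+r_USD/2)^(2T)
= 16.402 × 1.030065 / 1.017259 = 16.402 × 1.012589
F = 16.608 ZAR per USD

16.608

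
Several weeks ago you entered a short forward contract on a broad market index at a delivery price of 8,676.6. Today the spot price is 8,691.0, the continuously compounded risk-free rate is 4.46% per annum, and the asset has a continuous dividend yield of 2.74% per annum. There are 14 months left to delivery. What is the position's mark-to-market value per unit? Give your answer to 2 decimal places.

-180.90

Current fair forward for the remaining 14 months: F = S·e^((r − q)·T), (r − q) = 0.0446 − 0.0274 = 0.0172
F = 8691.0 · e^(0.0172 × 14/12) = 8691.0 × 1.02026936 = 8867.1610
Value of long forward = (F − K)·e^(−rT) = (8867.1610 − 8676.6) · e^(−0.0446·14/12)
= 190.5610 × 0.94929722 = 180.90
Short position value = −(long value) = -180.90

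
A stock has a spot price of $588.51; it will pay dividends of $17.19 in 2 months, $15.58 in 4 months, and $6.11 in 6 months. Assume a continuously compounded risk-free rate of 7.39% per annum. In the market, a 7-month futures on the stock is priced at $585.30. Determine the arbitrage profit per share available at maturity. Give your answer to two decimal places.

PV(dividends) I = 17.19·e^(−0.0739·2/12) + 15.58·e^(−0.0739·4/12) + 6.11·e^(−0.0739·6/12) = 38.0688
Fair futures F* = (S − I)·e^(rT) = (588.51 − 38.0688)·e^0.043108 = 550.4412 × 1.044051 = 574.6887
Market $585.30 > fair 574.6887: forward overpriced → cash-and-carry (borrow at r, buy the stock and collect the dividends, short the forward).
Profit at T = |F_mkt − F*| = |585.30 − 574.6887| = $10.61 per share

$10.61 per share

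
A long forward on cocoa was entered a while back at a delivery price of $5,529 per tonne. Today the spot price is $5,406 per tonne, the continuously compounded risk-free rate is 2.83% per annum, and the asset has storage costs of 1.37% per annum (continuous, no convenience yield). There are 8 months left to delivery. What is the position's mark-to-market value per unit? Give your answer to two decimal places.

$29.94 per tonne

Current fair forward for the remaining 8 months: F = S·e^((r + u)·T), (r + u) = 0.0283 + 0.0137 = 0.0420
F = 5406 · e^(0.0420 × 8/12) = 5406 × 1.02839568 = 5559.5070
Value of long forward = (F − K)·e^(−rT) = (5559.5070 − 5529) · e^(−0.0283·8/12)
= 30.5070 × 0.98131019 = 29.94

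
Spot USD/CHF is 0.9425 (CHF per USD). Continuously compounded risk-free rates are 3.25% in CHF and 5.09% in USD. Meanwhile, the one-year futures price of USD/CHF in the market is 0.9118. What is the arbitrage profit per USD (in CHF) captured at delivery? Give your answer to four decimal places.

0.0135 per USD (in CHF)

Fair futures: F* = S·e^(carry·T), with carry = (r_CHF − r_USD) = 0.0325 − 0.0509 = -0.0184
F* = 0.9425 · e^(-0.0184 × 12/12) = 0.9425 · e^-0.018400 = 0.9425 × 0.981768 = 0.9253
Market 0.9118 < fair 0.9253: forward underpriced → reverse cash-and-carry (short spot, go long the forward).
At maturity, profit = |F_mkt − F*| = |0.9118 − 0.9253| = 0.0135 per USD (in CHF)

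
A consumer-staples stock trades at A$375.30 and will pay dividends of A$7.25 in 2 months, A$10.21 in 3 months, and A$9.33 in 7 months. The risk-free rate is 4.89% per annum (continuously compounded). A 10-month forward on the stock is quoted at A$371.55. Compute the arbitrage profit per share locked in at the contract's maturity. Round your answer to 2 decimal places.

A$8.08 per share

PV(dividends) I = 7.25·e^(−0.0489·2/12) + 10.21·e^(−0.0489·3/12) + 9.33·e^(−0.0489·7/12) = 26.3447
Fair forward F* = (S − I)·e^(rT) = (375.30 − 26.3447)·e^0.040750 = 348.9553 × 1.041592 = 363.4690
Market A$371.55 > fair 363.4690: forward overpriced → cash-and-carry (borrow at r, buy the stock and collect the dividends, short the forward).
Profit at T = |F_mkt − F*| = |371.55 − 363.4690| = A$8.08 per share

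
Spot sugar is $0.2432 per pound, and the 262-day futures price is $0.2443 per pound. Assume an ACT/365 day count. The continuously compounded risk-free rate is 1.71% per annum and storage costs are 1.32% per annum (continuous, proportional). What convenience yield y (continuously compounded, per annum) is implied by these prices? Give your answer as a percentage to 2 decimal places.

F = S·e^((r+u−y)T) ⇒ (r+u−y) = ln(F/S)/T
ln(0.2443/0.2432) = 0.004513; /T ⇒ 0.006287
y = r + u − ln(F/S)/T = 0.0171 + 0.0132 − 0.006287 = 0.024013
y = 2.40%

2.40%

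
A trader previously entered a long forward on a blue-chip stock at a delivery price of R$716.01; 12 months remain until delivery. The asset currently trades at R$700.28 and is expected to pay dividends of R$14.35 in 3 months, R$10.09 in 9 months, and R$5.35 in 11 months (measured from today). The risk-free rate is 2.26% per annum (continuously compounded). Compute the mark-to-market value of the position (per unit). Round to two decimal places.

-R$29.16

PV(remaining dividends) I = 14.35·e^(−0.0226·3/12) + 10.09·e^(−0.0226·9/12) + 5.35·e^(−0.0226·11/12) = 29.4299
Current forward F = (S − I)·e^(rT) = (700.28 − 29.4299)·e^(0.0226·12/12) = 670.8501 × 1.022857 = 686.1837
Value (long) = (F − K)·e^(−rT) = (686.1837 − 716.01) × 0.977653 = -29.1598
Value = -R$29.16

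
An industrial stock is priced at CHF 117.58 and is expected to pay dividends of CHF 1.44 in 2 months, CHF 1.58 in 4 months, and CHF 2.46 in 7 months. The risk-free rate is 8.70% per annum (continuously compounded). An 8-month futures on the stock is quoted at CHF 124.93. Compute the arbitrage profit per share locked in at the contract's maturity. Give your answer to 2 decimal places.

PV(dividends) I = 1.44·e^(−0.0870·2/12) + 1.58·e^(−0.0870·4/12) + 2.46·e^(−0.0870·7/12) = 5.2924
Fair futures F* = (S − I)·e^(rT) = (117.58 − 5.2924)·e^0.058000 = 112.2876 × 1.059715 = 118.9929
Market CHF 124.93 > fair 118.9929: forward overpriced → cash-and-carry (borrow at r, buy the stock and collect the dividends, short the forward).
Profit at T = |F_mkt − F*| = |124.93 − 118.9929| = CHF 5.94 per share

CHF 5.94 per share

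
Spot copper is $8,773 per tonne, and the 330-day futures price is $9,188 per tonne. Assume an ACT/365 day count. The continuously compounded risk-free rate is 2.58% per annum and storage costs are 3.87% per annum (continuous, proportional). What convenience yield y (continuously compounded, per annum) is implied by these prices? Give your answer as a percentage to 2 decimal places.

1.34%

F = S·e^((r+u−y)T) ⇒ (r+u−y) = ln(F/S)/T
ln(9188/8773) = 0.046219; /T ⇒ 0.051121
y = r + u − ln(F/S)/T = 0.0258 + 0.0387 − 0.051121 = 0.013379
y = 1.34%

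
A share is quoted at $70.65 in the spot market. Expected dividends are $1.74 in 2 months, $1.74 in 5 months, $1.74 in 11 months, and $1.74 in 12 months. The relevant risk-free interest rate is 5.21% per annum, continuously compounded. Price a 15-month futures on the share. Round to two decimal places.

$68.21

PV(dividends) I = 1.74·e^(−0.0521·2/12) + 1.74·e^(−0.0521·5/12) + 1.74·e^(−0.0521·11/12) + 1.74·e^(−0.0521·12/12)
I = 1.7250 + 1.7026 + 1.6589 + 1.6517 = 6.7382
F = (S − I)·e^(rT) = (70.65 − 6.7382) · e^(0.0521·15/12)
= 63.9118 · e^0.065125 = 63.9118 × 1.067292 = $68.21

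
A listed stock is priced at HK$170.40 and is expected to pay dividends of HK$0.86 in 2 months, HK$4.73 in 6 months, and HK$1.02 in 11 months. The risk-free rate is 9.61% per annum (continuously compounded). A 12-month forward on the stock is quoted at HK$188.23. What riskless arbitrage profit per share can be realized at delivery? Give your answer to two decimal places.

PV(dividends) I = 0.86·e^(−0.0961·2/12) + 4.73·e^(−0.0961·6/12) + 1.02·e^(−0.0961·11/12) = 6.2884
Fair forward F* = (S − I)·e^(rT) = (170.40 − 6.2884)·e^0.096100 = 164.1116 × 1.100869 = 180.6654
Market HK$188.23 > fair 180.6654: forward overpriced → cash-and-carry (borrow at r, buy the stock and collect the dividends, short the forward).
Profit at T = |F_mkt − F*| = |188.23 − 180.6654| = HK$7.56 per share

HK$7.56 per share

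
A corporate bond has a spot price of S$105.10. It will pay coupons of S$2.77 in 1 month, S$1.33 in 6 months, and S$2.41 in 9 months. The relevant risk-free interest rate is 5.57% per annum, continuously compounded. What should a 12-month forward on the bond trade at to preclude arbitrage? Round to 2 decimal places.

PV(coupons) I = 2.77·e^(−0.0557·1/12) + 1.33·e^(−0.0557·6/12) + 2.41·e^(−0.0557·9/12)
I = 2.7572 + 1.2935 + 2.3114 = 6.3621
F = (S − I)·e^(rT) = (105.10 − 6.3621) · e^(0.0557·12/12)
= 98.7379 · e^0.055700 = 98.7379 × 1.057280 = S$104.39

S$104.39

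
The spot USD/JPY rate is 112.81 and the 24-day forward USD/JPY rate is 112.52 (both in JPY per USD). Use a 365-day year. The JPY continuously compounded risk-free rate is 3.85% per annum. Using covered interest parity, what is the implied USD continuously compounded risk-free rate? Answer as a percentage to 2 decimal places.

7.76%

F = S·e^((r_JPY − r_USD)T) ⇒ r_USD = r_JPY − ln(F/S)/T
ln(112.52/112.81) = -0.002574; /(24/365) = -0.039146
r_USD = 0.0385 + 0.039146 = 0.077646
r_USD = 7.76%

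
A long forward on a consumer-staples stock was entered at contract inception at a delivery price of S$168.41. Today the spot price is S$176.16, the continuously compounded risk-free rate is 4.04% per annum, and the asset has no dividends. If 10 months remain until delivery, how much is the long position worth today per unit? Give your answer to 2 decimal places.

S$13.33

Current fair forward for the remaining 10 months: F = S·e^(r·T), r = 0.0404
F = 176.16 · e^(0.0404 × 10/12) = 176.16 × 1.034240 = 182.1917
Value of long forward = (F − K)·e^(−rT) = (182.1917 − 168.41) · e^(−0.0404·10/12)
= 13.7817 × 0.966894 = 13.33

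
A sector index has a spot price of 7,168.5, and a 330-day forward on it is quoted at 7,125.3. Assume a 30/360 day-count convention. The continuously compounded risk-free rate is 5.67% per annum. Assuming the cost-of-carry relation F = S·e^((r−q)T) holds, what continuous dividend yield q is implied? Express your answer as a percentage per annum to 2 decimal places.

6.33%

From F = S·e^((r−q)T): (r − q) = ln(F/S)/T
ln(7125.3/7168.5) = ln(0.993974) = -0.006044
(r − q) = -0.006044 / (330/360) = -0.006593
q = r − ln(F/S)/T = 0.0567 + 0.006593 = 0.063293
q = 6.33%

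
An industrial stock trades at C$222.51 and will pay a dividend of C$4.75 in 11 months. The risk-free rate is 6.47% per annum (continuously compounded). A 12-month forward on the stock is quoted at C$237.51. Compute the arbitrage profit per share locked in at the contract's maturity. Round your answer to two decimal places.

PV(dividends) I = 4.75·e^(−0.0647·11/12) = 4.4765
Fair forward F* = (S − I)·e^(rT) = (222.51 − 4.4765)·e^0.064700 = 218.0335 × 1.066839 = 232.6066
Market C$237.51 > fair 232.6066: forward overpriced → cash-and-carry (borrow at r, buy the stock and collect the dividends, short the forward).
Profit at T = |F_mkt − F*| = |237.51 − 232.6066| = C$4.90 per share

C$4.90 per share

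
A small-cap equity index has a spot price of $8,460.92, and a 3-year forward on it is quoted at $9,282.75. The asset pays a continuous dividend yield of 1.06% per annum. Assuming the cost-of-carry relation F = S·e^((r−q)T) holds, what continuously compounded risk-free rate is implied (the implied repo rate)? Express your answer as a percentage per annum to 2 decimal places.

4.15%

From F = S·e^((r−q)T): (r − q) = ln(F/S)/T
ln(9282.75/8460.92) = ln(1.097132) = 0.092700
(r − q) = 0.092700 / (3) = 0.030900
r = ln(F/S)/T + q = 0.030900 + 0.0106 = 0.041500
r = 4.15%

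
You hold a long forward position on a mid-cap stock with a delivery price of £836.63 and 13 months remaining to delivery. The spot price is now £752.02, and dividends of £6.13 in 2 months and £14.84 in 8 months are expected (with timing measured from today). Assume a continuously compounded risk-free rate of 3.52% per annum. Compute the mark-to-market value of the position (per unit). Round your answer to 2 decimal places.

-£73.90

PV(remaining dividends) I = 6.13·e^(−0.0352·2/12) + 14.84·e^(−0.0352·8/12) = 20.5900
Current forward F = (S − I)·e^(rT) = (752.02 − 20.5900)·e^(0.0352·13/12) = 731.4300 × 1.038870 = 759.8607
Value (long) = (F − K)·e^(−rT) = (759.8607 − 836.63) × 0.962585 = -73.8970
Value = -£73.90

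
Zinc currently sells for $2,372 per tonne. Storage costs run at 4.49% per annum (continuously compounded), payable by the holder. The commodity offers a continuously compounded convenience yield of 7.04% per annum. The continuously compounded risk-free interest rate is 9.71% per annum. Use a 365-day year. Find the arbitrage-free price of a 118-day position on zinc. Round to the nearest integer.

$2,428 per tonne

Net carry = r + u − y = 0.0971 + 0.0449 − 0.0704 = 0.0716
F = S·e^((r+u−y)T) = 2372 · e^(0.0716 × 118/365) = 2372 · e^0.023147
= 2372 × 1.023417 = $2,428 per tonne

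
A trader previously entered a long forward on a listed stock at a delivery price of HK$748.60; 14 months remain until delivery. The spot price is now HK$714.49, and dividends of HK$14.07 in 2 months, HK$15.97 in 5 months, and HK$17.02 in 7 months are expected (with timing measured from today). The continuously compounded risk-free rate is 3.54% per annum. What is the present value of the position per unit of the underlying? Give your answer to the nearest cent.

PV(remaining dividends) I = 14.07·e^(−0.0354·2/12) + 15.97·e^(−0.0354·5/12) + 17.02·e^(−0.0354·7/12) = 46.3955
Current forward F = (S − I)·e^(rT) = (714.49 − 46.3955)·e^(0.0354·14/12) = 668.0945 × 1.042165 = 696.2647
Value (long) = (F − K)·e^(−rT) = (696.2647 − 748.60) × 0.959541 = -50.2179
Value = -HK$50.22

-HK$50.22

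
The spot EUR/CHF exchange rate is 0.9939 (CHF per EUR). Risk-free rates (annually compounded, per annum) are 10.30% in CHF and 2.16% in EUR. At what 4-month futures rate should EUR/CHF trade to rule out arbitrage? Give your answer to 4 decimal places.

1.0196

By covered interest parity, F = S · (1+r_CHF)^T / (1+r_EUR)^T
= 0.9939 × 1.033218 / 1.007149 = 0.9939 × 1.025884
F = 1.0196 CHF per EUR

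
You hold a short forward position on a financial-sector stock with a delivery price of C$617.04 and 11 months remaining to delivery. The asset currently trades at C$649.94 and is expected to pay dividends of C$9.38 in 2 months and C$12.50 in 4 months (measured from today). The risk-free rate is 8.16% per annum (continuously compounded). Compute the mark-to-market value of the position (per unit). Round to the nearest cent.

PV(remaining dividends) I = 9.38·e^(−0.0816·2/12) + 12.50·e^(−0.0816·4/12) = 21.4179
Current forward F = (S − I)·e^(rT) = (649.94 − 21.4179)·e^(0.0816·11/12) = 628.5221 × 1.077669 = 677.3388
Value (long) = (F − K)·e^(−rT) = (677.3388 − 617.04) × 0.927929 = 55.9530
Short position value = −(long value) = -C$55.95

-C$55.95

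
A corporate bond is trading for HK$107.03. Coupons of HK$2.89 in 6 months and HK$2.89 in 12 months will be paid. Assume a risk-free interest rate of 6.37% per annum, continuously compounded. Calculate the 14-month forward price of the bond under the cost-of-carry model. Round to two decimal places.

HK$109.35

PV(coupons) I = 2.89·e^(−0.0637·6/12) + 2.89·e^(−0.0637·12/12)
I = 2.7994 + 2.7116 = 5.5110
F = (S − I)·e^(rT) = (107.03 − 5.5110) · e^(0.0637·14/12)
= 101.5190 · e^0.074317 = 101.5190 × 1.077148 = HK$109.35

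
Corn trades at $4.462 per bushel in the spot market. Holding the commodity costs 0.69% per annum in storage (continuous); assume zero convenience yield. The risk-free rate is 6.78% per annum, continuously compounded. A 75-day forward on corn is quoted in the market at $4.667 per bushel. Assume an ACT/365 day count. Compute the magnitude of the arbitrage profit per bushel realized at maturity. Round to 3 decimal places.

Fair forward: F* = S·e^(carry·T), with carry = (r + u) = 0.0678 + 0.0069 = 0.0747
F* = 4.462 · e^(0.0747 × 75/365) = 4.462 · e^0.015349 = 4.462 × 1.015467 = $4.5310
Market $4.667 > fair $4.5310: forward overpriced → cash-and-carry (buy spot, short the forward).
At maturity, profit = |F_mkt − F*| = |4.667 − 4.5310| = $0.136 per bushel

$0.136 per bushel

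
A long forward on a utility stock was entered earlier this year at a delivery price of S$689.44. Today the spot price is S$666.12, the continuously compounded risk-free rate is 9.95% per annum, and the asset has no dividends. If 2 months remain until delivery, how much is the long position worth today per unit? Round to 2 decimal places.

Current fair forward for the remaining 2 months: F = S·e^(r·T), r = 0.0995
F = 666.12 · e^(0.0995 × 2/12) = 666.12 × 1.016722 = 677.2589
Value of long forward = (F − K)·e^(−rT) = (677.2589 − 689.44) · e^(−0.0995·2/12)
= -12.1811 × 0.983553 = -11.98

-S$11.98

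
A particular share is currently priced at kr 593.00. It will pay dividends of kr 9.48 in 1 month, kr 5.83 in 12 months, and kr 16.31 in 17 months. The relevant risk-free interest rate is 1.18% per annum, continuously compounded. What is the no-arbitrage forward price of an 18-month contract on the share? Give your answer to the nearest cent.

PV(dividends) I = 9.48·e^(−0.0118·1/12) + 5.83·e^(−0.0118·12/12) + 16.31·e^(−0.0118·17/12)
I = 9.4707 + 5.7616 + 16.0396 = 31.2719
F = (S − I)·e^(rT) = (593.00 − 31.2719) · e^(0.0118·18/12)
= 561.7281 · e^0.017700 = 561.7281 × 1.017858 = kr 571.76

kr 571.76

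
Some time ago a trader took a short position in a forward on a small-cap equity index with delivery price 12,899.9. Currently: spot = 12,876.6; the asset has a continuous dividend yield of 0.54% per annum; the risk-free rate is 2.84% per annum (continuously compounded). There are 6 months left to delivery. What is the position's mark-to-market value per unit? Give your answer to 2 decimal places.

Current fair forward for the remaining 6 months: F = S·e^((r − q)·T), (r − q) = 0.0284 − 0.0054 = 0.0230
F = 12876.6 · e^(0.0230 × 6/12) = 12876.6 × 1.01156638 = 13025.5356
Value of long forward = (F − K)·e^(−rT) = (13025.5356 − 12899.9) · e^(−0.0284·6/12)
= 125.6356 × 0.98590034 = 123.86
Short position value = −(long value) = -123.86

-123.86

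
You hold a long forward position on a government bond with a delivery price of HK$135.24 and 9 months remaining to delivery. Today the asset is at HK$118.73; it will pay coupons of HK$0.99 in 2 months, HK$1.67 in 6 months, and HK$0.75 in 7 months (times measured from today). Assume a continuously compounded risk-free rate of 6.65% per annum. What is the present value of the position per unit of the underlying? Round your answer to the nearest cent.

PV(remaining coupons) I = 0.99·e^(−0.0665·2/12) + 1.67·e^(−0.0665·6/12) + 0.75·e^(−0.0665·7/12) = 3.3159
Current forward F = (S − I)·e^(rT) = (118.73 − 3.3159)·e^(0.0665·9/12) = 115.4141 × 1.051140 = 121.3164
Value (long) = (F − K)·e^(−rT) = (121.3164 − 135.24) × 0.951348 = -13.2462
Value = -HK$13.25

-HK$13.25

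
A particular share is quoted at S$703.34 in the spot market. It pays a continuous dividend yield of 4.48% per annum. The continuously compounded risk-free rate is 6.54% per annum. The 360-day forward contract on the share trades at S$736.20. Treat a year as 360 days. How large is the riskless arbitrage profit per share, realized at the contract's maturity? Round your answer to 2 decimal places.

S$18.22 per share

Fair forward: F* = S·e^(carry·T), with carry = (r − q) = 0.0654 − 0.0448 = 0.0206
F* = 703.34 · e^(0.0206 × 360/360) = 703.34 · e^0.020600 = 703.34 × 1.020814 = S$717.9793
Market S$736.20 > fair S$717.9793: forward overpriced → cash-and-carry (buy spot, short the forward).
At maturity, profit = |F_mkt − F*| = |736.20 − 717.9793| = S$18.22 per share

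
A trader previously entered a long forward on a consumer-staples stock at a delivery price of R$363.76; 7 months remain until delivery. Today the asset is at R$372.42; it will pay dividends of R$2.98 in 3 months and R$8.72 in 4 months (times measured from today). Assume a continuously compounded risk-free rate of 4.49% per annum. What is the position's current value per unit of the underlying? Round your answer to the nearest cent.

PV(remaining dividends) I = 2.98·e^(−0.0449·3/12) + 8.72·e^(−0.0449·4/12) = 11.5372
Current forward F = (S − I)·e^(rT) = (372.42 − 11.5372)·e^(0.0449·7/12) = 360.8828 × 1.026538 = 370.4599
Value (long) = (F − K)·e^(−rT) = (370.4599 − 363.76) × 0.974148 = 6.5267
Value = R$6.53

R$6.53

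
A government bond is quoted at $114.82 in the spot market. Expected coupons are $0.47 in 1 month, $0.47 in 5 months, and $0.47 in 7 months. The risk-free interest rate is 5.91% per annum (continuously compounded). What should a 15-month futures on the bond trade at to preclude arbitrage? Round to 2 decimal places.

$122.14

PV(coupons) I = 0.47·e^(−0.0591·1/12) + 0.47·e^(−0.0591·5/12) + 0.47·e^(−0.0591·7/12)
I = 0.4677 + 0.4586 + 0.4541 = 1.3804
F = (S − I)·e^(rT) = (114.82 − 1.3804) · e^(0.0591·15/12)
= 113.4396 · e^0.073875 = 113.4396 × 1.076672 = $122.14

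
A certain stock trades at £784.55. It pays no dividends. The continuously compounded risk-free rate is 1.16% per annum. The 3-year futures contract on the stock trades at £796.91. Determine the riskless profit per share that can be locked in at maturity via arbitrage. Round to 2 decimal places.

Fair futures: F* = S·e^(carry·T), with carry = r = 0.0116
F* = 784.55 · e^(0.0116 × 3) = 784.55 · e^0.034800 = 784.55 × 1.035413 = £812.3333
Market £796.91 < fair £812.3333: forward underpriced → reverse cash-and-carry (short spot, go long the forward).
At maturity, profit = |F_mkt − F*| = |796.91 − 812.3333| = £15.42 per share

£15.42 per share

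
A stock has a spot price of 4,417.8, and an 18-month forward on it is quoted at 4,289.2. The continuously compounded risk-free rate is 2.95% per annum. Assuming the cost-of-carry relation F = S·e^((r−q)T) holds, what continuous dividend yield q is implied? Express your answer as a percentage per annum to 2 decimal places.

From F = S·e^((r−q)T): (r − q) = ln(F/S)/T
ln(4289.2/4417.8) = ln(0.970890) = -0.029542
(r − q) = -0.029542 / (18/12) = -0.019695
q = r − ln(F/S)/T = 0.0295 + 0.019695 = 0.049195
q = 4.92%

4.92%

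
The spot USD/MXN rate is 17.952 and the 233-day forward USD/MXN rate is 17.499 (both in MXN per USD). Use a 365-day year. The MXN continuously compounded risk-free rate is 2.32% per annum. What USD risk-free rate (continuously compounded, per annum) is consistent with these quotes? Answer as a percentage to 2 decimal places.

6.32%

F = S·e^((r_MXN − r_USD)T) ⇒ r_USD = r_MXN − ln(F/S)/T
ln(17.499/17.952) = -0.025558; /(233/365) = -0.040037
r_USD = 0.0232 + 0.040037 = 0.063237
r_USD = 6.32%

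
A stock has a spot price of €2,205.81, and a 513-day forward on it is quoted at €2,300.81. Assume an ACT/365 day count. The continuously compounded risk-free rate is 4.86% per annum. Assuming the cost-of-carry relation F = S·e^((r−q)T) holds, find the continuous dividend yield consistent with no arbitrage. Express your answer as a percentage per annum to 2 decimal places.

From F = S·e^((r−q)T): (r − q) = ln(F/S)/T
ln(2300.81/2205.81) = ln(1.043068) = 0.042166
(r − q) = 0.042166 / (513/365) = 0.030001
q = r − ln(F/S)/T = 0.0486 − 0.030001 = 0.018599
q = 1.86%

1.86%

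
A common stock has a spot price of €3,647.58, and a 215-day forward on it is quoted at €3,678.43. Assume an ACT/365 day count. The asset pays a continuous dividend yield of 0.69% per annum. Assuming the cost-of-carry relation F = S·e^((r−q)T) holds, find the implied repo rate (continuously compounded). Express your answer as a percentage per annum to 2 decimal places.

From F = S·e^((r−q)T): (r − q) = ln(F/S)/T
ln(3678.43/3647.58) = ln(1.008458) = 0.008422
(r − q) = 0.008422 / (215/365) = 0.014298
r = ln(F/S)/T + q = 0.014298 + 0.0069 = 0.021198
r = 2.12%

2.12%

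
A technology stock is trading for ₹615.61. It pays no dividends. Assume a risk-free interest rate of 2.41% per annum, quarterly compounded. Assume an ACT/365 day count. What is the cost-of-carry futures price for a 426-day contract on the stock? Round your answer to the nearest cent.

₹633.12

F = S · (1+r/4)^(4T)
= 615.61 × 1.028440
F = ₹633.12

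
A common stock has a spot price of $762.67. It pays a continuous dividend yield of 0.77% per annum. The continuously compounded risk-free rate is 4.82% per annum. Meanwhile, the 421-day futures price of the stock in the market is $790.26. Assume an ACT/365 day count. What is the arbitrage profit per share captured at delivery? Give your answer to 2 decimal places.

Fair futures: F* = S·e^(carry·T), with carry = (r − q) = 0.0482 − 0.0077 = 0.0405
F* = 762.67 · e^(0.0405 × 421/365) = 762.67 · e^0.046714 = 762.67 × 1.047822 = $799.1424
Market $790.26 < fair $799.1424: forward underpriced → reverse cash-and-carry (short spot, go long the forward).
At maturity, profit = |F_mkt − F*| = |790.26 − 799.1424| = $8.88 per share

$8.88 per share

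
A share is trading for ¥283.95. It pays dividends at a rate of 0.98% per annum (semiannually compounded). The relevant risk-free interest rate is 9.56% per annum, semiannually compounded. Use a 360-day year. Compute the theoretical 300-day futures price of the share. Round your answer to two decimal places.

F = S · (1+r/2)^(2T) / (1+q/2)^(2T)
= 283.95 × 1.080929 / 1.008180 = 283.95 × 1.072159
F = ¥304.44

¥304.44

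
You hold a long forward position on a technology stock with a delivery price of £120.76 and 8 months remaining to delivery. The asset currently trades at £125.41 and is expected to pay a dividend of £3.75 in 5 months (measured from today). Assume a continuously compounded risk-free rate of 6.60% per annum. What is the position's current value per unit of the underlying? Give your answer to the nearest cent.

PV(remaining dividends) I = 3.75·e^(−0.0660·5/12) = 3.6483
Current forward F = (S − I)·e^(rT) = (125.41 − 3.6483)·e^(0.0660·8/12) = 121.7617 × 1.044982 = 127.2388
Value (long) = (F − K)·e^(−rT) = (127.2388 − 120.76) × 0.956954 = 6.1999
Value = £6.20

£6.20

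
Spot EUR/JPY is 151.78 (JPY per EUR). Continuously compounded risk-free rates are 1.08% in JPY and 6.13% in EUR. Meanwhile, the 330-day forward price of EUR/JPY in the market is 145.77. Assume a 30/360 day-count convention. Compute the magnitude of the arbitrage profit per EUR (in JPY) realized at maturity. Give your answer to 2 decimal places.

0.86 per EUR (in JPY)

Fair forward: F* = S·e^(carry·T), with carry = (r_JPY − r_EUR) = 0.0108 − 0.0613 = -0.0505
F* = 151.78 · e^(-0.0505 × 330/360) = 151.78 · e^-0.046292 = 151.78 × 0.954763 = 144.9139
Market 145.77 > fair 144.9139: forward overpriced → cash-and-carry (buy spot, short the forward).
At maturity, profit = |F_mkt − F*| = |145.77 − 144.9139| = 0.86 per EUR (in JPY)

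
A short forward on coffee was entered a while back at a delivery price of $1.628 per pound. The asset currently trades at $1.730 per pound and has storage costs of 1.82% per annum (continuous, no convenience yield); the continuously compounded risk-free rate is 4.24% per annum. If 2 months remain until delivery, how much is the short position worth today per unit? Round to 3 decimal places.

Current fair forward for the remaining 2 months: F = S·e^((r + u)·T), (r + u) = 0.0424 + 0.0182 = 0.0606
F = 1.730 · e^(0.0606 × 2/12) = 1.730 × 1.010151 = 1.7476
Value of long forward = (F − K)·e^(−rT) = (1.7476 − 1.628) · e^(−0.0424·2/12)
= 0.1196 × 0.992958 = 0.119
Short position value = −(long value) = -$0.119

-$0.119 per pound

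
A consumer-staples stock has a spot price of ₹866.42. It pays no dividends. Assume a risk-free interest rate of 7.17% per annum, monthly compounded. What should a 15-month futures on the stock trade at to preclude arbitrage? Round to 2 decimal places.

F = S · (1+r/12)^(12T)
= 866.42 × 1.093472
F = ₹947.41

₹947.41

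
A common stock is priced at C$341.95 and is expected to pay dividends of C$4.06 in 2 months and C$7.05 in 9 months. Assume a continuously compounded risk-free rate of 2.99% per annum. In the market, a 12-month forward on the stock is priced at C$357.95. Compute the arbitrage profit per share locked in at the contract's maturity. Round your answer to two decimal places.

C$16.89 per share

PV(dividends) I = 4.06·e^(−0.0299·2/12) + 7.05·e^(−0.0299·9/12) = 10.9335
Fair forward F* = (S − I)·e^(rT) = (341.95 − 10.9335)·e^0.029900 = 331.0165 × 1.030351 = 341.0632
Market C$357.95 > fair 341.0632: forward overpriced → cash-and-carry (borrow at r, buy the stock and collect the dividends, short the forward).
Profit at T = |F_mkt − F*| = |357.95 − 341.0632| = C$16.89 per share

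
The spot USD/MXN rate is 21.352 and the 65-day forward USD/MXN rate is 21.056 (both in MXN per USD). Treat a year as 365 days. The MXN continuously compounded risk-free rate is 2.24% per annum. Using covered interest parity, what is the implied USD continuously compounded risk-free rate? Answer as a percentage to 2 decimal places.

10.08%

F = S·e^((r_MXN − r_USD)T) ⇒ r_USD = r_MXN − ln(F/S)/T
ln(21.056/21.352) = -0.013960; /(65/365) = -0.078391
r_USD = 0.0224 + 0.078391 = 0.100791
r_USD = 10.08%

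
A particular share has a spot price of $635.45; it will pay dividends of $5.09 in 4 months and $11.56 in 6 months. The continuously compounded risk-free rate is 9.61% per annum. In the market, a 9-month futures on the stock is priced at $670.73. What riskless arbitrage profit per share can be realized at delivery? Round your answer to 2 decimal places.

$4.93 per share

PV(dividends) I = 5.09·e^(−0.0961·4/12) + 11.56·e^(−0.0961·6/12) = 15.9472
Fair futures F* = (S − I)·e^(rT) = (635.45 − 15.9472)·e^0.072075 = 619.5028 × 1.074736 = 665.8020
Market $670.73 > fair 665.8020: forward overpriced → cash-and-carry (borrow at r, buy the stock and collect the dividends, short the forward).
Profit at T = |F_mkt − F*| = |670.73 − 665.8020| = $4.93 per share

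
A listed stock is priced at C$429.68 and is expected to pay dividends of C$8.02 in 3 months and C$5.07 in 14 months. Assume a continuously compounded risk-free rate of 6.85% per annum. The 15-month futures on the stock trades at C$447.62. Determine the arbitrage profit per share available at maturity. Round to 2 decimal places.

PV(dividends) I = 8.02·e^(−0.0685·3/12) + 5.07·e^(−0.0685·14/12) = 12.5644
Fair futures F* = (S − I)·e^(rT) = (429.68 − 12.5644)·e^0.085625 = 417.1156 × 1.089398 = 454.4049
Market C$447.62 < fair 454.4049: forward underpriced → reverse cash-and-carry (short the stock, invest proceeds at r, pay the dividends, go long the forward).
Profit at T = |F_mkt − F*| = |447.62 − 454.4049| = C$6.78 per share

C$6.78 per share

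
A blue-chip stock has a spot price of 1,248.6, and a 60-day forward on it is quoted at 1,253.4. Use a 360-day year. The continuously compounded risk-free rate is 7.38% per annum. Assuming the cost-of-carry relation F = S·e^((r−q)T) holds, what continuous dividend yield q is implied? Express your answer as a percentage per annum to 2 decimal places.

From F = S·e^((r−q)T): (r − q) = ln(F/S)/T
ln(1253.4/1248.6) = ln(1.003844) = 0.003837
(r − q) = 0.003837 / (60/360) = 0.023022
q = r − ln(F/S)/T = 0.0738 − 0.023022 = 0.050778
q = 5.08%

5.08%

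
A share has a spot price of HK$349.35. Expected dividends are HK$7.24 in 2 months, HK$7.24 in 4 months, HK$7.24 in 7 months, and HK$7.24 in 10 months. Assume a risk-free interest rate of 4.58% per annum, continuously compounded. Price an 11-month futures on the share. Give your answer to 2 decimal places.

PV(dividends) I = 7.24·e^(−0.0458·2/12) + 7.24·e^(−0.0458·4/12) + 7.24·e^(−0.0458·7/12) + 7.24·e^(−0.0458·10/12)
I = 7.1849 + 7.1303 + 7.0491 + 6.9689 = 28.3332
F = (S − I)·e^(rT) = (349.35 − 28.3332) · e^(0.0458·11/12)
= 321.0168 · e^0.041983 = 321.0168 × 1.042877 = HK$334.78

HK$334.78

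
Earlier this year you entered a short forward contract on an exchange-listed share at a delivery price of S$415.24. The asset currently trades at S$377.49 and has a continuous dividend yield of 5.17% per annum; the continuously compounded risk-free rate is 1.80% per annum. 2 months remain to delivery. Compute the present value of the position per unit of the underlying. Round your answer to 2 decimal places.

S$39.74

Current fair forward for the remaining 2 months: F = S·e^((r − q)·T), (r − q) = 0.0180 − 0.0517 = -0.0337
F = 377.49 · e^(-0.0337 × 2/12) = 377.49 × 0.994399 = 375.3757
Value of long forward = (F − K)·e^(−rT) = (375.3757 − 415.24) · e^(−0.0180·2/12)
= -39.8643 × 0.997004 = -39.74
Short position value = −(long value) = S$39.74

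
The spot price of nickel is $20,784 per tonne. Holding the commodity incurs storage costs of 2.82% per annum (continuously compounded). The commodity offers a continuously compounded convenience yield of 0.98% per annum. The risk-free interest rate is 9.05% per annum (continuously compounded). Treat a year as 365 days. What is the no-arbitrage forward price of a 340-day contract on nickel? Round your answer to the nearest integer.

$23,003 per tonne

Net carry = r + u − y = 0.0905 + 0.0282 − 0.0098 = 0.1089
F = S·e^((r+u−y)T) = 20784 · e^(0.1089 × 340/365) = 20784 · e^0.101441
= 20784 × 1.106765 = $23,003 per tonne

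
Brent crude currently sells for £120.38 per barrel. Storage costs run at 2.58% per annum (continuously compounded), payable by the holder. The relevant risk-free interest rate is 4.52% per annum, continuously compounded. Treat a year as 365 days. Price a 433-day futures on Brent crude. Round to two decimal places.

£130.96 per barrel

Net carry = r + u − y = 0.0452 + 0.0258 − 0.0000 = 0.0710
F = S·e^((r+u−y)T) = 120.38 · e^(0.0710 × 433/365) = 120.38 · e^0.084227
= 120.38 × 1.087876 = £130.96 per barrel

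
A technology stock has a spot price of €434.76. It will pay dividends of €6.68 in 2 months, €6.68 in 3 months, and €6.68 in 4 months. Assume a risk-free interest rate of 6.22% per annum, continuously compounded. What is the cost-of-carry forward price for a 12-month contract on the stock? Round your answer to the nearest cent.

€441.66

PV(dividends) I = 6.68·e^(−0.0622·2/12) + 6.68·e^(−0.0622·3/12) + 6.68·e^(−0.0622·4/12)
I = 6.6111 + 6.5769 + 6.5429 = 19.7309
F = (S − I)·e^(rT) = (434.76 − 19.7309) · e^(0.0622·12/12)
= 415.0291 · e^0.062200 = 415.0291 × 1.064175 = €441.66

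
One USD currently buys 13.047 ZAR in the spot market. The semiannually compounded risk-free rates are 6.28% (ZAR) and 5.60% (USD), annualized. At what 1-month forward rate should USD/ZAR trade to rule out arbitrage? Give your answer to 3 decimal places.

13.054

By covered interest parity, F = S · (1+r_ZAR/2)^(2T) / (1+r_USD/2)^(2T)
= 13.047 × 1.005166 / 1.004613 = 13.047 × 1.000550
F = 13.054 ZAR per USD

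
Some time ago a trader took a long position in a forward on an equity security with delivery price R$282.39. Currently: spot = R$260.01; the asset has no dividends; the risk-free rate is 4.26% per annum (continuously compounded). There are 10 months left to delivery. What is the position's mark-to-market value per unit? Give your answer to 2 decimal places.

-R$12.53

Current fair forward for the remaining 10 months: F = S·e^(r·T), r = 0.0426
F = 260.01 · e^(0.0426 × 10/12) = 260.01 × 1.036138 = 269.4062
Value of long forward = (F − K)·e^(−rT) = (269.4062 − 282.39) · e^(−0.0426·10/12)
= -12.9838 × 0.965123 = -12.53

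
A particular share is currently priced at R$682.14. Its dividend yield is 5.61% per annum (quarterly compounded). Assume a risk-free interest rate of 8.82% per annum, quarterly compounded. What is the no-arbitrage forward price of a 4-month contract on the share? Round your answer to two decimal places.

F = S · (1+r/4)^(4T) / (1+q/4)^(4T)
= 682.14 × 1.029508 / 1.018744 = 682.14 × 1.010566
F = R$689.35

R$689.35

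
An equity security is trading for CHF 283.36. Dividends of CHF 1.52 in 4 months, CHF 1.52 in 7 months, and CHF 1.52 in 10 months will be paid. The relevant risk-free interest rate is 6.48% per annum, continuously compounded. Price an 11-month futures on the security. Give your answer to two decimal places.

PV(dividends) I = 1.52·e^(−0.0648·4/12) + 1.52·e^(−0.0648·7/12) + 1.52·e^(−0.0648·10/12)
I = 1.4875 + 1.4636 + 1.4401 = 4.3912
F = (S − I)·e^(rT) = (283.36 − 4.3912) · e^(0.0648·11/12)
= 278.9688 · e^0.059400 = 278.9688 × 1.061200 = CHF 296.04

CHF 296.04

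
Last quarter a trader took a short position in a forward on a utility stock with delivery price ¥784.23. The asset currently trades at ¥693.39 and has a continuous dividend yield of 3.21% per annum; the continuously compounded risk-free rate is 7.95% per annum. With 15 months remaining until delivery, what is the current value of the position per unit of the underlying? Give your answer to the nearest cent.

¥43.93

Current fair forward for the remaining 15 months: F = S·e^((r − q)·T), (r − q) = 0.0795 − 0.0321 = 0.0474
F = 693.39 · e^(0.0474 × 15/12) = 693.39 × 1.061040 = 735.7145
Value of long forward = (F − K)·e^(−rT) = (735.7145 − 784.23) · e^(−0.0795·15/12)
= -48.5155 × 0.905403 = -43.93
Short position value = −(long value) = ¥43.93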